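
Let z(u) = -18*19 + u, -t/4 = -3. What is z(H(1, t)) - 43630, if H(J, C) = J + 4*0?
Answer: -43971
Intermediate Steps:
t = 12 (t = -4*(-3) = 12)
H(J, C) = J (H(J, C) = J + 0 = J)
z(u) = -342 + u
z(H(1, t)) - 43630 = (-342 + 1) - 43630 = -341 - 43630 = -43971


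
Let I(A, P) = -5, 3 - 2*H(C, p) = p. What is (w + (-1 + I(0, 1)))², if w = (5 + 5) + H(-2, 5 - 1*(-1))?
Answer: 25/4 ≈ 6.2500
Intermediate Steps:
H(C, p) = 3/2 - p/2
w = 17/2 (w = (5 + 5) + (3/2 - (5 - 1*(-1))/2) = 10 + (3/2 - (5 + 1)/2) = 10 + (3/2 - ½*6) = 10 + (3/2 - 3) = 10 - 3/2 = 17/2 ≈ 8.5000)
(w + (-1 + I(0, 1)))² = (17/2 + (-1 - 5))² = (17/2 - 6)² = (5/2)² = 25/4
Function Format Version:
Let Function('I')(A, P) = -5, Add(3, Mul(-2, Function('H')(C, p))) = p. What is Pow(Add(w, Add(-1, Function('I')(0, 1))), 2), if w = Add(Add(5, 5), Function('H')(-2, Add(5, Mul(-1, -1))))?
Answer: Rational(25, 4) ≈ 6.2500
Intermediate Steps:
Function('H')(C, p) = Add(Rational(3, 2), Mul(Rational(-1, 2), p))
w = Rational(17, 2) (w = Add(Add(5, 5), Add(Rational(3, 2), Mul(Rational(-1, 2), Add(5, Mul(-1, -1))))) = Add(10, Add(Rational(3, 2), Mul(Rational(-1, 2), Add(5, 1)))) = Add(10, Add(Rational(3, 2), Mul(Rational(-1, 2), 6))) = Add(10, Add(Rational(3, 2), -3)) = Add(10, Rational(-3, 2)) = Rational(17, 2) ≈ 8.5000)
Pow(Add(w, Add(-1, Function('I')(0, 1))), 2) = Pow(Add(Rational(17, 2), Add(-1, -5)), 2) = Pow(Add(Rational(17, 2), -6), 2) = Pow(Rational(5, 2), 2) = Rational(25, 4)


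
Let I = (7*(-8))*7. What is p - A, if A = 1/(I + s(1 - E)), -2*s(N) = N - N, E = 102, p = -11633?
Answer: -4560135/392 ≈ -11633.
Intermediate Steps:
I = -392 (I = -56*7 = -392)
s(N) = 0 (s(N) = -(N - N)/2 = -½*0 = 0)
A = -1/392 (A = 1/(-392 + 0) = 1/(-392) = -1/392 ≈ -0.0025510)
p - A = -11633 - 1*(-1/392) = -11633 + 1/392 = -4560135/392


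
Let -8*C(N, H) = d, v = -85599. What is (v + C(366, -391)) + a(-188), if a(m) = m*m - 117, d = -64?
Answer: -50364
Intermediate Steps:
a(m) = -117 + m**2 (a(m) = m**2 - 117 = -117 + m**2)
C(N, H) = 8 (C(N, H) = -1/8*(-64) = 8)
(v + C(366, -391)) + a(-188) = (-85599 + 8) + (-117 + (-188)**2) = -85591 + (-117 + 35344) = -85591 + 35227 = -50364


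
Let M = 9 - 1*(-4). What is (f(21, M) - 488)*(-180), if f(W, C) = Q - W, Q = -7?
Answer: 92880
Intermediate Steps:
M = 13 (M = 9 + 4 = 13)
f(W, C) = -7 - W
(f(21, M) - 488)*(-180) = ((-7 - 1*21) - 488)*(-180) = ((-7 - 21) - 488)*(-180) = (-28 - 488)*(-180) = -516*(-180) = 92880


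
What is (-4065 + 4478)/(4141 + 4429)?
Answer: 413/8570 ≈ 0.048191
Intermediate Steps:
(-4065 + 4478)/(4141 + 4429) = 413/8570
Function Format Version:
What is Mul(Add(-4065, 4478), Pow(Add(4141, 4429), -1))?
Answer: Rational(413, 8570) ≈ 0.048191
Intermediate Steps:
Mul(Add(-4065, 4478), Pow(Add(4141, 4429), -1)) = Mul(413, Pow(8570, -1)) = Mul(413, Rational(1, 8570)) = Rational(413, 8570)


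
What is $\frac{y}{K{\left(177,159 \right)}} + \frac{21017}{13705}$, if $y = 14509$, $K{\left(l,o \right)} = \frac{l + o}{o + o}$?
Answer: $\frac{10540006737}{767480} \approx 13733.0$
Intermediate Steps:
$K{\left(l,o \right)} = \frac{l + o}{2 o}$
$\frac{y}{K{\left(177,159 \right)}} + \frac{21017}{13705} = \frac{14509}{\frac{1}{2} \cdot \frac{1}{159} \left(177 + 159\right)} + \frac{21017}{13705} = \frac{14509}{\frac{1}{2} \cdot \frac{1}{159} \cdot 336} + 21017 \cdot \frac{1}{13705} = \frac{14509}{\frac{56}{53}} + \frac{21017}{13705} = 14509 \cdot \frac{53}{56} + \frac{21017}{13705} = \frac{768977}{56} + \frac{21017}{13705} = \frac{10540006737}{767480}$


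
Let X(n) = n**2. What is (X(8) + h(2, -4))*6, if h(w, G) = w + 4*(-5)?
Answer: 276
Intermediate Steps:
h(w, G) = -20 + w (h(w, G) = w - 20 = -20 + w)
(X(8) + h(2, -4))*6 = (8**2 + (-20 + 2))*6 = (64 - 18)*6 = 46*6 = 276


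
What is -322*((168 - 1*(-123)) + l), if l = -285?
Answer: -1932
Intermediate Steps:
-322*((168 - 1*(-123)) + l) = -322*((168 - 1*(-123)) - 285) = -322*((168 + 123) - 285) = -322*(291 - 285) = -322*6 = -1932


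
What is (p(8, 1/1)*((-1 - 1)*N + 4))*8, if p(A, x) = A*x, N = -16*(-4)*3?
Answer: -24320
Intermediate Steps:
N = 192 (N = -4*(-16)*3 = 64*3 = 192)
(p(8, 1/1)*((-1 - 1)*N + 4))*8 = ((8/1)*((-1 - 1)*192 + 4))*8 = ((8*1)*(-2*192 + 4))*8 = (8*(-384 + 4))*8 = (8*(-380))*8 = -3040*8 = -24320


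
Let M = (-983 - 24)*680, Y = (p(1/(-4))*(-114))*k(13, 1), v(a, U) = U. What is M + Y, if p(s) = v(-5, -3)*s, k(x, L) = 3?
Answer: -1370033/2 ≈ -6.8502e+5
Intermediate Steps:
p(s) = -3*s
Y = -513/2 (Y = (-3/(-4)*(-114))*3 = (-3*(-¼)*(-114))*3 = ((¾)*(-114))*3 = -171/2*3 = -513/2 ≈ -256.50)
M = -684760 (M = -1007*680 = -684760)
M + Y = -684760 - 513/2 = -1370033/2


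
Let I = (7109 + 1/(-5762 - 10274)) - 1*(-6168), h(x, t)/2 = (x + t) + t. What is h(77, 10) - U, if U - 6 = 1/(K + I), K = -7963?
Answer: 16020460928/85215303 ≈ 188.00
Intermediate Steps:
h(x, t) = 2*x + 4*t (h(x, t) = 2*((x + t) + t) = 2*((t + x) + t) = 2*(x + 2*t) = 2*x + 4*t)
I = 212909971/16036 (I = (7109 + 1/(-16036)) + 6168 = (7109 - 1/16036) + 6168 = 113999923/16036 + 6168 = 212909971/16036 ≈ 13277.)
U = 511307854/85215303 (U = 6 + 1/(-7963 + 212909971/16036) = 6 + 1/(85215303/16036) = 6 + 16036/85215303 = 511307854/85215303 ≈ 6.0002)
h(77, 10) - U = (2*77 + 4*10) - 1*511307854/85215303 = (154 + 40) - 511307854/85215303 = 194 - 511307854/85215303 = 16020460928/85215303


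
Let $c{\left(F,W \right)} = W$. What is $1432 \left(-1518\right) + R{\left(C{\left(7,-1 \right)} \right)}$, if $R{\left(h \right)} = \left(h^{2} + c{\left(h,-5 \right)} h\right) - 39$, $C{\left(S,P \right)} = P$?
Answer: $-2173809$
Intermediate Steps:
$R{\left(h \right)} = -39 + h^{2} - 5 h$ ($R{\left(h \right)} = \left(h^{2} - 5 h\right) - 39 = -39 + h^{2} - 5 h$)
$1432 \left(-1518\right) + R{\left(C{\left(7,-1 \right)} \right)} = 1432 \left(-1518\right) - \left(34 - 1\right) = -2173776 + \left(-39 + 1 + 5\right) = -2173776 - 33 = -2173809$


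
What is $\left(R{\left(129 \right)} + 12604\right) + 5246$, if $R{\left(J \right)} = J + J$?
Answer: $18108$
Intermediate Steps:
$R{\left(J \right)} = 2 J$
$\left(R{\left(129 \right)} + 12604\right) + 5246 = \left(2 \cdot 129 + 12604\right) + 5246 = \left(258 + 12604\right) + 5246 = 12862 + 5246 = 18108$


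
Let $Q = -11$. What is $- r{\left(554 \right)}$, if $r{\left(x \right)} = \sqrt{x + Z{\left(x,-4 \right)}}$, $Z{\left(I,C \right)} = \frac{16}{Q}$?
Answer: $- \frac{\sqrt{66858}}{11} \approx -23.506$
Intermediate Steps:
$Z{\left(I,C \right)} = - \frac{16}{11}$ ($Z{\left(I,C \right)} = \frac{16}{-11} = 16 \left(- \frac{1}{11}\right) = - \frac{16}{11}$)
$r{\left(x \right)} = \sqrt{- \frac{16}{11} + x}$ ($r{\left(x \right)} = \sqrt{x - \frac{16}{11}} = \sqrt{- \frac{16}{11} + x}$)
$- r{\left(554 \right)} = - \frac{\sqrt{-176 + 121 \cdot 554}}{11} = - \frac{\sqrt{-176 + 67034}}{11} = - \frac{\sqrt{66858}}{11}$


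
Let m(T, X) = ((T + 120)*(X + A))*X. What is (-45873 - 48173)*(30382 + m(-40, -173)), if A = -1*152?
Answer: -425876213572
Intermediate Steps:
A = -152
m(T, X) = X*(-152 + X)*(120 + T) (m(T, X) = ((T + 120)*(X - 152))*X = ((120 + T)*(-152 + X))*X = ((-152 + X)*(120 + T))*X = X*(-152 + X)*(120 + T))
(-45873 - 48173)*(30382 + m(-40, -173)) = (-45873 - 48173)*(30382 - 173*(-18240 - 152*(-40) + 120*(-173) - 40*(-173))) = -94046*(30382 - 173*(-18240 + 6080 - 20760 + 6920)) = -94046*(30382 - 173*(-26000)) = -94046*(30382 + 4498000) = -94046*4528382 = -425876213572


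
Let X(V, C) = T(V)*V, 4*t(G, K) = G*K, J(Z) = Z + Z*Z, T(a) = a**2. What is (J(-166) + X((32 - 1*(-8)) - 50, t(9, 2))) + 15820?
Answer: 42210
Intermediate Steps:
J(Z) = Z + Z**2
t(G, K) = G*K/4 (t(G, K) = (G*K)/4 = G*K/4)
X(V, C) = V**3 (X(V, C) = V**2*V = V**3)
(J(-166) + X((32 - 1*(-8)) - 50, t(9, 2))) + 15820 = (-166*(1 - 166) + ((32 - 1*(-8)) - 50)**3) + 15820 = (-166*(-165) + ((32 + 8) - 50)**3) + 15820 = (27390 + (40 - 50)**3) + 15820 = (27390 + (-10)**3) + 15820 = (27390 - 1000) + 15820 = 26390 + 15820 = 42210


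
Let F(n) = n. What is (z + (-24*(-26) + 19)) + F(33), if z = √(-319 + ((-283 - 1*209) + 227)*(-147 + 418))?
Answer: 676 + I*√72134 ≈ 676.0 + 268.58*I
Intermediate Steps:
z = I*√72134 (z = √(-319 + ((-283 - 209) + 227)*271) = √(-319 + (-492 + 227)*271) = √(-319 - 265*271) = √(-319 - 71815) = √(-72134) = I*√72134 ≈ 268.58*I)
(z + (-24*(-26) + 19)) + F(33) = (I*√72134 + (-24*(-26) + 19)) + 33 = (I*√72134 + (624 + 19)) + 33 = (I*√72134 + 643) + 33 = (643 + I*√72134) + 33 = 676 + I*√72134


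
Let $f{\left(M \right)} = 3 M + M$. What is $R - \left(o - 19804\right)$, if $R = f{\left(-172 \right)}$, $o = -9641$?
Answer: $28757$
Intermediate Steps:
$f{\left(M \right)} = 4 M$
$R = -688$ ($R = 4 \left(-172\right) = -688$)
$R - \left(o - 19804\right) = -688 - \left(-9641 - 19804\right) = -688 - -29445 = -688 + 29445 = 28757$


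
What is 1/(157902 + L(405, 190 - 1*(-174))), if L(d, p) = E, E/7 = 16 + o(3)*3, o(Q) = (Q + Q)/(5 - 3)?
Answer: 1/158077 ≈ 6.3260e-6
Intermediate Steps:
o(Q) = Q (o(Q) = (2*Q)/2 = (2*Q)*(½) = Q)
E = 175 (E = 7*(16 + 3*3) = 7*(16 + 9) = 7*25 = 175)
L(d, p) = 175
1/(157902 + L(405, 190 - 1*(-174))) = 1/(157902 + 175) = 1/158077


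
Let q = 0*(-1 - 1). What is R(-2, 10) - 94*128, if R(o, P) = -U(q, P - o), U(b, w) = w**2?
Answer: -12176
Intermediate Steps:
q = 0 (q = 0*(-2) = 0)
R(o, P) = -(P - o)**2
R(-2, 10) - 94*128 = -(10 - 1*(-2))**2 - 94*128 = -(10 + 2)**2 - 12032 = -1*12**2 - 12032 = -1*144 - 12032 = -144 - 12032 = -12176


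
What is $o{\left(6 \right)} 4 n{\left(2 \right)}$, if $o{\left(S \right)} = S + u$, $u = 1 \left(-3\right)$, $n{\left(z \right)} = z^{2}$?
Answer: $48$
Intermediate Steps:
$u = -3$
$o{\left(S \right)} = -3 + S$ ($o{\left(S \right)} = S - 3 = -3 + S$)
$o{\left(6 \right)} 4 n{\left(2 \right)} = \left(-3 + 6\right) 4 \cdot 2^{2} = 3 \cdot 4 \cdot 4 = 12 \cdot 4 = 48$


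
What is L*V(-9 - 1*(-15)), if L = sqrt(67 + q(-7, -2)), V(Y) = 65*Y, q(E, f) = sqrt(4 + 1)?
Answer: 390*sqrt(67 + sqrt(5)) ≈ 3245.1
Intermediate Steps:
q(E, f) = sqrt(5)
L = sqrt(67 + sqrt(5)) ≈ 8.3208
L*V(-9 - 1*(-15)) = sqrt(67 + sqrt(5))*(65*(-9 - 1*(-15))) = sqrt(67 + sqrt(5))*(65*(-9 + 15)) = sqrt(67 + sqrt(5))*(65*6) = sqrt(67 + sqrt(5))*390 = 390*sqrt(67 + sqrt(5))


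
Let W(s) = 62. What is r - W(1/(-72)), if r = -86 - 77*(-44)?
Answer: 3240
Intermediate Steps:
r = 3302 (r = -86 + 3388 = 3302)
r - W(1/(-72)) = 3302 - 1*62 = 3302 - 62 = 3240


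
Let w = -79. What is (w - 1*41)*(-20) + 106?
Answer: 2506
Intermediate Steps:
(w - 1*41)*(-20) + 106 = (-79 - 1*41)*(-20) + 106 = (-79 - 41)*(-20) + 106 = -120*(-20) + 106 = 2400 + 106 = 2506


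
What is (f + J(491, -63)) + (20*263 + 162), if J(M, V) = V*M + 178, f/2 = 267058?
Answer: 508783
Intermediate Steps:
f = 534116 (f = 2*267058 = 534116)
J(M, V) = 178 + M*V (J(M, V) = M*V + 178 = 178 + M*V)
(f + J(491, -63)) + (20*263 + 162) = (534116 + (178 + 491*(-63))) + (20*263 + 162) = (534116 + (178 - 30933)) + (5260 + 162) = (534116 - 30755) + 5422 = 503361 + 5422 = 508783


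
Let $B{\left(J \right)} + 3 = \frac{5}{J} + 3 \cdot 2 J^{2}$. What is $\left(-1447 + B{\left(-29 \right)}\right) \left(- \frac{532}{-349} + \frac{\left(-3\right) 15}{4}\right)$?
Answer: $- \frac{1415795983}{40484} \approx -34972.0$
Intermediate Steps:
$B{\left(J \right)} = -3 + \frac{5}{J} + 6 J^{2}$ ($B{\left(J \right)} = -3 + \left(\frac{5}{J} + 3 \cdot 2 J^{2}\right) = -3 + \left(\frac{5}{J} + 6 J^{2}\right) = -3 + \frac{5}{J} + 6 J^{2}$)
$\left(-1447 + B{\left(-29 \right)}\right) \left(- \frac{532}{-349} + \frac{\left(-3\right) 15}{4}\right) = \left(-1447 + \left(-3 + \frac{5}{-29} + 6 \left(-29\right)^{2}\right)\right) \left(- \frac{532}{-349} + \frac{\left(-3\right) 15}{4}\right) = \left(-1447 + \left(-3 + 5 \left(- \frac{1}{29}\right) + 6 \cdot 841\right)\right) \left(\left(-532\right) \left(- \frac{1}{349}\right) - \frac{45}{4}\right) = \left(-1447 - - \frac{146242}{29}\right) \left(\frac{532}{349} - \frac{45}{4}\right) = \left(-1447 + \frac{146242}{29}\right) \left(- \frac{13577}{1396}\right) = \frac{104279}{29} \left(- \frac{13577}{1396}\right) = - \frac{1415795983}{40484}$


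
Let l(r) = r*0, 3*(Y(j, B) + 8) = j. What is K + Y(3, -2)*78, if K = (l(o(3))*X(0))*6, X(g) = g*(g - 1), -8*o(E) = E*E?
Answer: -546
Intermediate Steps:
Y(j, B) = -8 + j/3
o(E) = -E²/8 (o(E) = -E*E/8 = -E²/8)
l(r) = 0
X(g) = g*(-1 + g)
K = 0 (K = (0*(0*(-1 + 0)))*6 = (0*(0*(-1)))*6 = (0*0)*6 = 0*6 = 0)
K + Y(3, -2)*78 = 0 + (-8 + (⅓)*3)*78 = 0 + (-8 + 1)*78 = 0 - 7*78 = 0 - 546 = -546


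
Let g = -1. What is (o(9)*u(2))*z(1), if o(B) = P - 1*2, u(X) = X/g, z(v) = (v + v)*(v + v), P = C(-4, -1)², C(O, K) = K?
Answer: 8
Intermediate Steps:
P = 1 (P = (-1)² = 1)
z(v) = 4*v² (z(v) = (2*v)*(2*v) = 4*v²)
u(X) = -X (u(X) = X/(-1) = X*(-1) = -X)
o(B) = -1 (o(B) = 1 - 1*2 = 1 - 2 = -1)
(o(9)*u(2))*z(1) = (-(-1)*2)*(4*1²) = (-1*(-2))*(4*1) = 2*4 = 8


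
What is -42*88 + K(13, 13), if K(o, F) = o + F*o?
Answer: -3514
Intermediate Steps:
-42*88 + K(13, 13) = -42*88 + 13*(1 + 13) = -3696 + 13*14 = -3696 + 182 = -3514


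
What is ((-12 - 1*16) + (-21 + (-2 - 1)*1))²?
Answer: 2704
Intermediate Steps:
((-12 - 1*16) + (-21 + (-2 - 1)*1))² = ((-12 - 16) + (-21 - 3*1))² = (-28 + (-21 - 3))² = (-28 - 24)² = (-52)² = 2704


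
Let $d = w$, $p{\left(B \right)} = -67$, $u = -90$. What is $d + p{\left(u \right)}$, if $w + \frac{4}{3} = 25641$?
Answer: $\frac{76718}{3} \approx 25573.0$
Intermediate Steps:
$w = \frac{76919}{3}$ ($w = - \frac{4}{3} + 25641 = \frac{76919}{3} \approx 25640.0$)
$d = \frac{76919}{3} \approx 25640.0$
$d + p{\left(u \right)} = \frac{76919}{3} - 67 = \frac{76718}{3}$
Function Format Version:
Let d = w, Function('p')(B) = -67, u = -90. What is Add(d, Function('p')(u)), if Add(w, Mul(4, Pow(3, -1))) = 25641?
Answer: Rational(76718, 3) ≈ 25573.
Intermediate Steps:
w = Rational(76919, 3) (w = Add(Rational(-4, 3), 25641) = Rational(76919, 3) ≈ 25640.)
d = Rational(76919, 3) ≈ 25640.
Add(d, Function('p')(u)) = Add(Rational(76919, 3), -67) = Rational(76718, 3)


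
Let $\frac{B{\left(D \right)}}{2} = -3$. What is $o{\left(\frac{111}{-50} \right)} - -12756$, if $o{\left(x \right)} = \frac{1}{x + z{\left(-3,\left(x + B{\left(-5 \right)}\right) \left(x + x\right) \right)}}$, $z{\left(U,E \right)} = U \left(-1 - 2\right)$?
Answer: $\frac{4324334}{339} \approx 12756.0$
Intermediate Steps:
$B{\left(D \right)} = -6$ ($B{\left(D \right)} = 2 \left(-3\right) = -6$)
$z{\left(U,E \right)} = - 3 U$ ($z{\left(U,E \right)} = U \left(-3\right) = - 3 U$)
$o{\left(x \right)} = \frac{1}{9 + x}$ ($o{\left(x \right)} = \frac{1}{x - -9} = \frac{1}{x + 9} = \frac{1}{9 + x}$)
$o{\left(\frac{111}{-50} \right)} - -12756 = \frac{1}{9 + \frac{111}{-50}} - -12756 = \frac{1}{9 + 111 \left(- \frac{1}{50}\right)} + 12756 = \frac{1}{9 - \frac{111}{50}} + 12756 = \frac{1}{\frac{339}{50}} + 12756 = \frac{50}{339} + 12756 = \frac{4324334}{339}$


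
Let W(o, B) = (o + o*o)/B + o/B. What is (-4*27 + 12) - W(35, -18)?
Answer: -433/18 ≈ -24.056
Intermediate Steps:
W(o, B) = o/B + (o + o**2)/B (W(o, B) = (o + o**2)/B + o/B = o/B + (o + o**2)/B)
(-4*27 + 12) - W(35, -18) = (-4*27 + 12) - 35*(2 + 35)/(-18) = (-108 + 12) - 35*(-1)*37/18 = -96 - 1*(-1295/18) = -96 + 1295/18 = -433/18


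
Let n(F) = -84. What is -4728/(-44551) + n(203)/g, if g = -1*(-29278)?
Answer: 67342050/652182089 ≈ 0.10326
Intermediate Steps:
g = 29278
-4728/(-44551) + n(203)/g = -4728/(-44551) - 84/29278 = -4728*(-1/44551) - 84*1/29278 = 4728/44551 - 42/14639 = 67342050/652182089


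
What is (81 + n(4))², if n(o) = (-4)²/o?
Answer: 7225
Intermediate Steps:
n(o) = 16/o
(81 + n(4))² = (81 + 16/4)² = (81 + 16*(¼))² = (81 + 4)² = 85² = 7225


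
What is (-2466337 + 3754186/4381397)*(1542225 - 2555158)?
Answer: 10945751747873672599/4381397 ≈ 2.4982e+12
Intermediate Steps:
(-2466337 + 3754186/4381397)*(1542225 - 2555158) = (-2466337 + 3754186*(1/4381397))*(-1012933) = (-2466337 + 3754186/4381397)*(-1012933) = -10805997778603/4381397*(-1012933) = 10945751747873672599/4381397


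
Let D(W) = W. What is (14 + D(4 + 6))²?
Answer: 576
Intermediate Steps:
(14 + D(4 + 6))² = (14 + (4 + 6))² = (14 + 10)² = 24² = 576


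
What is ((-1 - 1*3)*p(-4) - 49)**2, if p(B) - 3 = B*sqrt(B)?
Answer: 2697 - 3904*I ≈ 2697.0 - 3904.0*I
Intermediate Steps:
p(B) = 3 + B**(3/2) (p(B) = 3 + B*sqrt(B) = 3 + B**(3/2))
((-1 - 1*3)*p(-4) - 49)**2 = ((-1 - 1*3)*(3 + (-4)**(3/2)) - 49)**2 = ((-1 - 3)*(3 - 8*I) - 49)**2 = (-4*(3 - 8*I) - 49)**2 = ((-12 + 32*I) - 49)**2 = (-61 + 32*I)**2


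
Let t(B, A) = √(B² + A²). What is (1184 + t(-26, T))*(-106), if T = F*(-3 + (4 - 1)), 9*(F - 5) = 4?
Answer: -128260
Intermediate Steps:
F = 49/9 (F = 5 + (⅑)*4 = 5 + 4/9 = 49/9 ≈ 5.4444)
T = 0 (T = 49*(-3 + (4 - 1))/9 = 49*(-3 + 3)/9 = (49/9)*0 = 0)
t(B, A) = √(A² + B²)
(1184 + t(-26, T))*(-106) = (1184 + √(0² + (-26)²))*(-106) = (1184 + √(0 + 676))*(-106) = (1184 + √676)*(-106) = (1184 + 26)*(-106) = 1210*(-106) = -128260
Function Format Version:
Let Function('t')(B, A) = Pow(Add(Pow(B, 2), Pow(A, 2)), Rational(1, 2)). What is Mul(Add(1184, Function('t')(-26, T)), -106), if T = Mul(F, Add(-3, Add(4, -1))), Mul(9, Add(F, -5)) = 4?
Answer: -128260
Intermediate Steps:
F = Rational(49, 9) (F = Add(5, Mul(Rational(1, 9), 4)) = Add(5, Rational(4, 9)) = Rational(49, 9) ≈ 5.4444)
T = 0 (T = Mul(Rational(49, 9), Add(-3, Add(4, -1))) = Mul(Rational(49, 9), Add(-3, 3)) = Mul(Rational(49, 9), 0) = 0)
Function('t')(B, A) = Pow(Add(Pow(A, 2), Pow(B, 2)), Rational(1, 2))
Mul(Add(1184, Function('t')(-26, T)), -106) = Mul(Add(1184, Pow(Add(Pow(0, 2), Pow(-26, 2)), Rational(1, 2))), -106) = Mul(Add(1184, Pow(Add(0, 676), Rational(1, 2))), -106) = Mul(Add(1184, Pow(676, Rational(1, 2))), -106) = Mul(Add(1184, 26), -106) = Mul(1210, -106) = -128260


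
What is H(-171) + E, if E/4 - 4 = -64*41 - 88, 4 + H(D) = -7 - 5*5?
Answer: -10868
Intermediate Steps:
H(D) = -36 (H(D) = -4 + (-7 - 5*5) = -4 + (-7 - 25) = -4 - 32 = -36)
E = -10832 (E = 16 + 4*(-64*41 - 88) = 16 + 4*(-2624 - 88) = 16 + 4*(-2712) = 16 - 10848 = -10832)
H(-171) + E = -36 - 10832 = -10868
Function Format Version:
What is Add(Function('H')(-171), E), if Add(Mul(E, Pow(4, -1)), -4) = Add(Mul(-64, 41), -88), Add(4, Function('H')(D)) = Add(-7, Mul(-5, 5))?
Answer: -10868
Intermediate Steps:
Function('H')(D) = -36 (Function('H')(D) = Add(-4, Add(-7, Mul(-5, 5))) = Add(-4, Add(-7, -25)) = Add(-4, -32) = -36)
E = -10832 (E = Add(16, Mul(4, Add(Mul(-64, 41), -88))) = Add(16, Mul(4, Add(-2624, -88))) = Add(16, Mul(4, -2712)) = Add(16, -10848) = -10832)
Add(Function('H')(-171), E) = Add(-36, -10832) = -10868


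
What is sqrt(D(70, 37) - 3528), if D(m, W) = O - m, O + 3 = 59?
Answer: I*sqrt(3542) ≈ 59.515*I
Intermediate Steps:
O = 56 (O = -3 + 59 = 56)
D(m, W) = 56 - m
sqrt(D(70, 37) - 3528) = sqrt((56 - 1*70) - 3528) = sqrt((56 - 70) - 3528) = sqrt(-14 - 3528) = sqrt(-3542) = I*sqrt(3542)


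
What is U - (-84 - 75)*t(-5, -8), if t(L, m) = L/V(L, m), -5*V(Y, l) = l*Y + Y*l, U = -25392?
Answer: -405477/16 ≈ -25342.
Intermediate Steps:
V(Y, l) = -2*Y*l/5 (V(Y, l) = -(l*Y + Y*l)/5 = -(Y*l + Y*l)/5 = -2*Y*l/5)
t(L, m) = -5/(2*m) (t(L, m) = L/((-2*L*m/5)) = L*(-5/(2*L*m)) = -5/(2*m))
U - (-84 - 75)*t(-5, -8) = -25392 - (-84 - 75)*(-5/2/(-8)) = -25392 - (-159)*(-5/2*(-⅛)) = -25392 - (-159)*5/16 = -25392 - 1*(-795/16) = -25392 + 795/16 = -405477/16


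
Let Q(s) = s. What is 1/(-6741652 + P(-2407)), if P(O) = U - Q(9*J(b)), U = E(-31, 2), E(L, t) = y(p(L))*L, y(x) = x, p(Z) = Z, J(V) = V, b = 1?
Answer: -1/6740700 ≈ -1.4835e-7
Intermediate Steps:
E(L, t) = L² (E(L, t) = L*L = L²)
U = 961 (U = (-31)² = 961)
P(O) = 952 (P(O) = 961 - 9 = 952)
1/(-6741652 + P(-2407)) = 1/(-6741652 + 952) = 1/(-6740700) = -1/6740700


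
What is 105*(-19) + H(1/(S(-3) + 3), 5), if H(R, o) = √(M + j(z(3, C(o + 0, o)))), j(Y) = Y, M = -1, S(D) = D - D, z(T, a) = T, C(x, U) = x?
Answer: -1995 + √2 ≈ -1993.6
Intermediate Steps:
S(D) = 0
H(R, o) = √2 (H(R, o) = √(-1 + 3) = √2)
105*(-19) + H(1/(S(-3) + 3), 5) = 105*(-19) + √2 = -1995 + √2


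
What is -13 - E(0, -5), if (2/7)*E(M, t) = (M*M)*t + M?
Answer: -13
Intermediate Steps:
E(M, t) = 7*M/2 + 7*t*M**2/2 (E(M, t) = 7*((M*M)*t + M)/2 = 7*(M**2*t + M)/2 = 7*(t*M**2 + M)/2 = 7*(M + t*M**2)/2 = 7*M/2 + 7*t*M**2/2)
-13 - E(0, -5) = -13 - 7*0*(1 + 0*(-5))/2 = -13 - 7*0*(1 + 0)/2 = -13 - 7*0/2 = -13 - 1*0 = -13 + 0 = -13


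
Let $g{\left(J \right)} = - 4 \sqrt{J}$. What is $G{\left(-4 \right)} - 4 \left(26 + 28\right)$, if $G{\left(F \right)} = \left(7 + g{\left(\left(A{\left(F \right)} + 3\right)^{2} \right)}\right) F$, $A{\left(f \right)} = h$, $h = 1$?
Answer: $-180$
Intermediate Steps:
$A{\left(f \right)} = 1$
$G{\left(F \right)} = - 9 F$ ($G{\left(F \right)} = \left(7 - 4 \sqrt{\left(1 + 3\right)^{2}}\right) F = \left(7 - 4 \sqrt{4^{2}}\right) F = \left(7 - 4 \sqrt{16}\right) F = \left(7 - 16\right) F = - 9 F$)
$G{\left(-4 \right)} - 4 \left(26 + 28\right) = \left(-9\right) \left(-4\right) - 4 \left(26 + 28\right) = 36 - 4 \cdot 54 = 36 - 216 = -180$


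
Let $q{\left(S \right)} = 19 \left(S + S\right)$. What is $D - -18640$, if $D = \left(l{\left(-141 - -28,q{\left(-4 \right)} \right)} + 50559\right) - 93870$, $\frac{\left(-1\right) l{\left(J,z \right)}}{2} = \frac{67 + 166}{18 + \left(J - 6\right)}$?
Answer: $- \frac{2491305}{101} \approx -24666.0$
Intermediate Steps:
$q{\left(S \right)} = 38 S$ ($q{\left(S \right)} = 19 \cdot 2 S = 38 S$)
$l{\left(J,z \right)} = - \frac{466}{12 + J}$ ($l{\left(J,z \right)} = - 2 \frac{67 + 166}{18 + \left(J - 6\right)} = - 2 \frac{233}{18 + \left(J - 6\right)} = - 2 \frac{233}{18 + \left(-6 + J\right)} = - 2 \frac{233}{12 + J} = - \frac{466}{12 + J}$)
$D = - \frac{4373945}{101}$ ($D = \left(- \frac{466}{12 - 113} + 50559\right) - 93870 = \left(- \frac{466}{-101} + 50559\right) - 93870 = \left(\left(-466\right) \left(- \frac{1}{101}\right) + 50559\right) - 93870 = \left(\frac{466}{101} + 50559\right) - 93870 = \frac{5106925}{101} - 93870 = - \frac{4373945}{101} \approx -43306.0$)
$D - -18640 = - \frac{4373945}{101} - -18640 = - \frac{4373945}{101} + 18640 = - \frac{2491305}{101}$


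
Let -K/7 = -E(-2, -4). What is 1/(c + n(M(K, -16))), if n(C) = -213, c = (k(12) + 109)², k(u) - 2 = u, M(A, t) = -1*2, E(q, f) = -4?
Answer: 1/14916 ≈ 6.7042e-5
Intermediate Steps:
K = -28 (K = -(-7)*(-4) = -7*4 = -28)
M(A, t) = -2
k(u) = 2 + u
c = 15129 (c = ((2 + 12) + 109)² = (14 + 109)² = 123² = 15129)
1/(c + n(M(K, -16))) = 1/(15129 - 213) = 1/14916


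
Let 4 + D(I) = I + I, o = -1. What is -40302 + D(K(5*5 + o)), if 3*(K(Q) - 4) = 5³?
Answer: -120644/3 ≈ -40215.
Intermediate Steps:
K(Q) = 137/3 (K(Q) = 4 + (⅓)*5³ = 4 + (⅓)*125 = 4 + 125/3 = 137/3)
D(I) = -4 + 2*I (D(I) = -4 + (I + I) = -4 + 2*I)
-40302 + D(K(5*5 + o)) = -40302 + (-4 + 2*(137/3)) = -40302 + (-4 + 274/3) = -40302 + 262/3 = -120644/3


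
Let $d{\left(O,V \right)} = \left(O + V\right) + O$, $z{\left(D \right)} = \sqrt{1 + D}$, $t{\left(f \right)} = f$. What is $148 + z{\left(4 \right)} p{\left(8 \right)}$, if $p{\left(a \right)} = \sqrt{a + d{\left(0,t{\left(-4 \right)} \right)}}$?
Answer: $148 + 2 \sqrt{5} \approx 152.47$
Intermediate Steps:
$d{\left(O,V \right)} = V + 2 O$
$p{\left(a \right)} = \sqrt{-4 + a}$ ($p{\left(a \right)} = \sqrt{a + \left(-4 + 2 \cdot 0\right)} = \sqrt{a + \left(-4 + 0\right)} = \sqrt{a - 4} = \sqrt{-4 + a}$)
$148 + z{\left(4 \right)} p{\left(8 \right)} = 148 + \sqrt{1 + 4} \sqrt{-4 + 8} = 148 + \sqrt{5} \sqrt{4} = 148 + \sqrt{5} \cdot 2 = 148 + 2 \sqrt{5}$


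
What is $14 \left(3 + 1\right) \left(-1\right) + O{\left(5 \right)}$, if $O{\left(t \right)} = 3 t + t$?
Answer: $-36$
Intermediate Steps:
$O{\left(t \right)} = 4 t$
$14 \left(3 + 1\right) \left(-1\right) + O{\left(5 \right)} = 14 \left(3 + 1\right) \left(-1\right) + 4 \cdot 5 = 14 \cdot 4 \left(-1\right) + 20 = 14 \left(-4\right) + 20 = -56 + 20 = -36$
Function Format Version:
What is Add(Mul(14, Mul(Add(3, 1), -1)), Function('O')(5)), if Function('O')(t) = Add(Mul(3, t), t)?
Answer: -36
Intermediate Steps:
Function('O')(t) = Mul(4, t)
Add(Mul(14, Mul(Add(3, 1), -1)), Function('O')(5)) = Add(Mul(14, Mul(Add(3, 1), -1)), Mul(4, 5)) = Add(Mul(14, Mul(4, -1)), 20) = Add(Mul(14, -4), 20) = Add(-56, 20) = -36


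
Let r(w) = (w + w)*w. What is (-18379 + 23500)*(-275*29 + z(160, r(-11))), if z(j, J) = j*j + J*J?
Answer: 390163869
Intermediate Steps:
r(w) = 2*w² (r(w) = (2*w)*w = 2*w²)
z(j, J) = J² + j² (z(j, J) = j² + J² = J² + j²)
(-18379 + 23500)*(-275*29 + z(160, r(-11))) = (-18379 + 23500)*(-275*29 + ((2*(-11)²)² + 160²)) = 5121*(-7975 + ((2*121)² + 25600)) = 5121*(-7975 + (242² + 25600)) = 5121*(-7975 + (58564 + 25600)) = 5121*(-7975 + 84164) = 5121*76189 = 390163869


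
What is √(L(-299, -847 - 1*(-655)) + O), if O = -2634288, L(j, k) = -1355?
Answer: I*√2635643 ≈ 1623.5*I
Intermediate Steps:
√(L(-299, -847 - 1*(-655)) + O) = √(-1355 - 2634288) = √(-2635643) = I*√2635643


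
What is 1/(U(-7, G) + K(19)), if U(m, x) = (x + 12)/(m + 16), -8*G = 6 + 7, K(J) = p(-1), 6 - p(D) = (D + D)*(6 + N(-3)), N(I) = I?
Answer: 72/947 ≈ 0.076030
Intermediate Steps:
p(D) = 6 - 6*D (p(D) = 6 - (D + D)*(6 - 3) = 6 - 2*D*3 = 6 - 6*D)
K(J) = 12 (K(J) = 6 - 6*(-1) = 6 + 6 = 12)
G = -13/8 (G = -(6 + 7)/8 = -⅛*13 = -13/8 ≈ -1.6250)
U(m, x) = (12 + x)/(16 + m)
1/(U(-7, G) + K(19)) = 1/((12 - 13/8)/(16 - 7) + 12) = 1/((83/8)/9 + 12) = 1/((⅑)*(83/8) + 12) = 1/(83/72 + 12) = 1/(947/72) = 72/947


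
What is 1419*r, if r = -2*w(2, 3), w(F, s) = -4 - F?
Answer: 17028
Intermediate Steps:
r = 12 (r = -2*(-4 - 1*2) = -2*(-4 - 2) = -2*(-6) = 12)
1419*r = 1419*12 = 17028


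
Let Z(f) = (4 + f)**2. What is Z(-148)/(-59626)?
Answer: -10368/29813 ≈ -0.34777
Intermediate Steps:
Z(-148)/(-59626) = (4 - 148)**2/(-59626) = (-144)**2*(-1/59626) = 20736*(-1/59626) = -10368/29813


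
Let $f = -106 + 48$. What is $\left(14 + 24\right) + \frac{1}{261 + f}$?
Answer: $\frac{7715}{203} \approx 38.005$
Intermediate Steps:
$f = -58$
$\left(14 + 24\right) + \frac{1}{261 + f} = \left(14 + 24\right) + \frac{1}{261 - 58} = 38 + \frac{1}{203} = \frac{7715}{203}$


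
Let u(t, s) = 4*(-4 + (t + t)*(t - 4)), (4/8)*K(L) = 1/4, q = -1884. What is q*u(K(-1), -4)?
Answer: 56520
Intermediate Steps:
K(L) = ½ (K(L) = 2/4 = 2*(¼) = ½)
u(t, s) = -16 + 8*t*(-4 + t) (u(t, s) = 4*(-4 + (2*t)*(-4 + t)) = 4*(-4 + 2*t*(-4 + t)) = -16 + 8*t*(-4 + t))
q*u(K(-1), -4) = -1884*(-16 - 32*½ + 8*(½)²) = -1884*(-16 - 16 + 8*(¼)) = -1884*(-16 - 16 + 2) = -1884*(-30) = 56520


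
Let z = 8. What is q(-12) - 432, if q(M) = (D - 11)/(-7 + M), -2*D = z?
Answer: -8193/19 ≈ -431.21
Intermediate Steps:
D = -4 (D = -1/2*8 = -4)
q(M) = -15/(-7 + M) (q(M) = (-4 - 11)/(-7 + M) = -15/(-7 + M))
q(-12) - 432 = -15/(-7 - 12) - 432 = -15/(-19) - 432 = -15*(-1/19) - 432 = 15/19 - 432 = -8193/19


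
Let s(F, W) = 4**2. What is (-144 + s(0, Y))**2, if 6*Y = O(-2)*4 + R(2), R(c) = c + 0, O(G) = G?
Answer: 16384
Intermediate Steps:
R(c) = c
Y = -1 (Y = (-2*4 + 2)/6 = (-8 + 2)/6 = (1/6)*(-6) = -1)
s(F, W) = 16
(-144 + s(0, Y))**2 = (-144 + 16)**2 = (-128)**2 = 16384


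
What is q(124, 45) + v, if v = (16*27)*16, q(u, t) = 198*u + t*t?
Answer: 33489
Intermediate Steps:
q(u, t) = t² + 198*u (q(u, t) = 198*u + t² = t² + 198*u)
v = 6912 (v = 432*16 = 6912)
q(124, 45) + v = (45² + 198*124) + 6912 = (2025 + 24552) + 6912 = 26577 + 6912 = 33489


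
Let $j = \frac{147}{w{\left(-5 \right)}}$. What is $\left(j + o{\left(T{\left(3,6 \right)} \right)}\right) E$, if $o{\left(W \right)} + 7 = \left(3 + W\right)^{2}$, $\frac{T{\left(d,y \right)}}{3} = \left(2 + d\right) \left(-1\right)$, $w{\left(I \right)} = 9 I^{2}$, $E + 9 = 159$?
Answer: $20648$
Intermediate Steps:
$E = 150$ ($E = -9 + 159 = 150$)
$T{\left(d,y \right)} = -6 - 3 d$ ($T{\left(d,y \right)} = 3 \left(2 + d\right) \left(-1\right) = 3 \left(-2 - d\right) = -6 - 3 d$)
$o{\left(W \right)} = -7 + \left(3 + W\right)^{2}$
$j = \frac{49}{75}$ ($j = \frac{147}{9 \left(-5\right)^{2}} = \frac{147}{9 \cdot 25} = \frac{147}{225} = 147 \cdot \frac{1}{225} = \frac{49}{75} \approx 0.65333$)
$\left(j + o{\left(T{\left(3,6 \right)} \right)}\right) E = \left(\frac{49}{75} - \left(7 - \left(3 - 15\right)^{2}\right)\right) 150 = \left(\frac{49}{75} - \left(7 - \left(-12\right)^{2}\right)\right) 150 = \left(\frac{49}{75} + \left(-7 + 144\right)\right) 150 = \left(\frac{49}{75} + 137\right) 150 = \frac{10324}{75} \cdot 150 = 20648$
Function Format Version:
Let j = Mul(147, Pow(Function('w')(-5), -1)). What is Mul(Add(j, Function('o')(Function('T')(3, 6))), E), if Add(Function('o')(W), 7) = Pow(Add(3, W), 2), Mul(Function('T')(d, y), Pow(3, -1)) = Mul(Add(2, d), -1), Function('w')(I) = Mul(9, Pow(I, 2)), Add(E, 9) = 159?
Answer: 20648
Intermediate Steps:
E = 150 (E = Add(-9, 159) = 150)
Function('T')(d, y) = Add(-6, Mul(-3, d)) (Function('T')(d, y) = Mul(3, Mul(Add(2, d), -1)) = Mul(3, Add(-2, Mul(-1, d))) = Add(-6, Mul(-3, d)))
Function('o')(W) = Add(-7, Pow(Add(3, W), 2))
j = Rational(49, 75) (j = Mul(147, Pow(Mul(9, Pow(-5, 2)), -1)) = Mul(147, Pow(Mul(9, 25), -1)) = Mul(147, Pow(225, -1)) = Mul(147, Rational(1, 225)) = Rational(49, 75) ≈ 0.65333)
Mul(Add(j, Function('o')(Function('T')(3, 6))), E) = Mul(Add(Rational(49, 75), Add(-7, Pow(Add(3, Add(-6, Mul(-3, 3))), 2))), 150) = Mul(Add(Rational(49, 75), Add(-7, Pow(Add(3, Add(-6, -9)), 2))), 150) = Mul(Add(Rational(49, 75), Add(-7, Pow(Add(3, -15), 2))), 150) = Mul(Add(Rational(49, 75), Add(-7, Pow(-12, 2))), 150) = Mul(Add(Rational(49, 75), Add(-7, 144)), 150) = Mul(Add(Rational(49, 75), 137), 150) = Mul(Rational(10324, 75), 150) = 20648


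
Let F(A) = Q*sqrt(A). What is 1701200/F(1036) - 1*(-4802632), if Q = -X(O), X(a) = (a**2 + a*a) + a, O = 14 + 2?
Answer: 4802632 - 106325*sqrt(259)/17094 ≈ 4.8025e+6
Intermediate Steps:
O = 16
X(a) = a + 2*a**2 (X(a) = (a**2 + a**2) + a = 2*a**2 + a = a + 2*a**2)
Q = -528 (Q = -16*(1 + 2*16) = -16*(1 + 32) = -16*33 = -1*528 = -528)
F(A) = -528*sqrt(A)
1701200/F(1036) - 1*(-4802632) = 1701200/((-1056*sqrt(259))) - 1*(-4802632) = 1701200/((-1056*sqrt(259))) + 4802632 = 1701200*(-sqrt(259)/273504) + 4802632 = -106325*sqrt(259)/17094 + 4802632 = 4802632 - 106325*sqrt(259)/17094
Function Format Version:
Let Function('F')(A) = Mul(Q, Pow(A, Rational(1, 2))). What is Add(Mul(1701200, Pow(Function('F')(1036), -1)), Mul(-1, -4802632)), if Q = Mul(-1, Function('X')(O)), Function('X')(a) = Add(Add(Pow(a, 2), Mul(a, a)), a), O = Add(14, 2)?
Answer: Add(4802632, Mul(Rational(-106325, 17094), Pow(259, Rational(1, 2)))) ≈ 4.8025e+6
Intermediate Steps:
O = 16
Function('X')(a) = Add(a, Mul(2, Pow(a, 2))) (Function('X')(a) = Add(Add(Pow(a, 2), Pow(a, 2)), a) = Add(Mul(2, Pow(a, 2)), a) = Add(a, Mul(2, Pow(a, 2))))
Q = -528 (Q = Mul(-1, Mul(16, Add(1, Mul(2, 16)))) = Mul(-1, Mul(16, Add(1, 32))) = Mul(-1, Mul(16, 33)) = Mul(-1, 528) = -528)
Function('F')(A) = Mul(-528, Pow(A, Rational(1, 2)))
Add(Mul(1701200, Pow(Function('F')(1036), -1)), Mul(-1, -4802632)) = Add(Mul(1701200, Pow(Mul(-528, Pow(1036, Rational(1, 2))), -1)), Mul(-1, -4802632)) = Add(Mul(1701200, Pow(Mul(-528, Mul(2, Pow(259, Rational(1, 2)))), -1)), 4802632) = Add(Mul(1701200, Pow(Mul(-1056, Pow(259, Rational(1, 2))), -1)), 4802632) = Add(Mul(1701200, Mul(Rational(-1, 273504), Pow(259, Rational(1, 2)))), 4802632) = Add(Mul(Rational(-106325, 17094), Pow(259, Rational(1, 2))), 4802632) = Add(4802632, Mul(Rational(-106325, 17094), Pow(259, Rational(1, 2))))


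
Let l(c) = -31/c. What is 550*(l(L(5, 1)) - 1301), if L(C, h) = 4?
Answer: -1439625/2 ≈ -7.1981e+5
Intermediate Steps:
550*(l(L(5, 1)) - 1301) = 550*(-31/4 - 1301) = 550*(-5235/4) = -1439625/2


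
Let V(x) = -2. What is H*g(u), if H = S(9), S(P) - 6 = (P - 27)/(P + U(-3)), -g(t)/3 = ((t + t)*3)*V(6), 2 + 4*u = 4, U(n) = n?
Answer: 54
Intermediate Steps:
u = 1/2 (u = -1/2 + (1/4)*4 = -1/2 + 1 = 1/2 ≈ 0.50000)
g(t) = 36*t (g(t) = -3*(t + t)*3*(-2) = -3*(2*t)*3*(-2) = -3*6*t*(-2) = -(-36)*t = 36*t)
S(P) = 6 + (-27 + P)/(-3 + P) (S(P) = 6 + (P - 27)/(P - 3) = 6 + (-27 + P)/(-3 + P))
H = 3 (H = (-45 + 7*9)/(-3 + 9) = (-45 + 63)/6 = (1/6)*18 = 3)
H*g(u) = 3*(36*(1/2)) = 3*18 = 54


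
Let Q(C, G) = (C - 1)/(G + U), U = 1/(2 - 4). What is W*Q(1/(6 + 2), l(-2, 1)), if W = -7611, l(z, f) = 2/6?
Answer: -159831/4 ≈ -39958.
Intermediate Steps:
U = -½ (U = 1/(-2) = -½ ≈ -0.50000)
l(z, f) = ⅓ (l(z, f) = 2*(⅙) = ⅓)
Q(C, G) = (-1 + C)/(-½ + G) (Q(C, G) = (C - 1)/(G - ½) = (-1 + C)/(-½ + G))
W*Q(1/(6 + 2), l(-2, 1)) = -15222*(-1 + 1/(6 + 2))/(-1 + 2*(⅓)) = -15222*(-1 + 1/8)/(-1 + ⅔) = -15222*(-1 + ⅛)/(-⅓) = -15222*(-3)*(-7)/8 = -7611*21/4 = -159831/4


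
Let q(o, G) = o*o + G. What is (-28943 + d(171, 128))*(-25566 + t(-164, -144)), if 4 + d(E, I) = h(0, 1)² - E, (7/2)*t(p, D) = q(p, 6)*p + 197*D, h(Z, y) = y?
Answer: 37683861974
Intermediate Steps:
q(o, G) = G + o² (q(o, G) = o² + G = G + o²)
t(p, D) = 394*D/7 + 2*p*(6 + p²)/7 (t(p, D) = 2*((6 + p²)*p + 197*D)/7 = 2*(p*(6 + p²) + 197*D)/7 = 2*(197*D + p*(6 + p²))/7 = 394*D/7 + 2*p*(6 + p²)/7)
d(E, I) = -3 - E (d(E, I) = -4 + (1² - E) = -4 + (1 - E) = -3 - E)
(-28943 + d(171, 128))*(-25566 + t(-164, -144)) = (-28943 + (-3 - 1*171))*(-25566 + ((394/7)*(-144) + (2/7)*(-164)*(6 + (-164)²))) = (-28943 + (-3 - 171))*(-25566 + (-56736/7 + (2/7)*(-164)*(6 + 26896))) = (-28943 - 174)*(-25566 + (-56736/7 + (2/7)*(-164)*26902)) = -29117*(-25566 + (-56736/7 - 8823856/7)) = -29117*(-25566 - 1268656) = -29117*(-1294222) = 37683861974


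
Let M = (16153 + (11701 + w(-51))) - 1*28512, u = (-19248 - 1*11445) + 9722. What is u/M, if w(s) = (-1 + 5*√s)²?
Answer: 3376331/311477 - 104855*I*√51/1868862 ≈ 10.84 - 0.40068*I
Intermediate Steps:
u = -20971 (u = (-19248 - 11445) + 9722 = -30693 + 9722 = -20971)
M = -658 + (-1 + 5*I*√51)² (M = (16153 + (11701 + (-1 + 5*√(-51))²)) - 1*28512 = (16153 + (11701 + (-1 + 5*(I*√51))²)) - 28512 = (16153 + (11701 + (-1 + 5*I*√51)²)) - 28512 = (27854 + (-1 + 5*I*√51)²) - 28512 = -658 + (-1 + 5*I*√51)² ≈ -1932.0 - 71.414*I)
u/M = -20971/(-1932 - 10*I*√51)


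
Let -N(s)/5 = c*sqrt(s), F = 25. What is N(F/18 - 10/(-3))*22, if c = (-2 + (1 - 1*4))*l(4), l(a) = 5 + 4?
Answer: 825*sqrt(170) ≈ 10757.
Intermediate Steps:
l(a) = 9
c = -45 (c = (-2 + (1 - 1*4))*9 = (-2 + (1 - 4))*9 = (-2 - 3)*9 = -5*9 = -45)
N(s) = 225*sqrt(s) (N(s) = -(-225)*sqrt(s) = 225*sqrt(s))
N(F/18 - 10/(-3))*22 = (225*sqrt(25/18 - 10/(-3)))*22 = (225*sqrt(25*(1/18) - 10*(-1/3)))*22 = (225*sqrt(25/18 + 10/3))*22 = (225*sqrt(85/18))*22 = (225*(sqrt(170)/6))*22 = (75*sqrt(170)/2)*22 = 825*sqrt(170)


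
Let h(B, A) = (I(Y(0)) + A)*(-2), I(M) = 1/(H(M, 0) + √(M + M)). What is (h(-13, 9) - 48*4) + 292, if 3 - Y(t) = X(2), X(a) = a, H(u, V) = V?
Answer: 82 - √2 ≈ 80.586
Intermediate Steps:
Y(t) = 1 (Y(t) = 3 - 1*2 = 3 - 2 = 1)
I(M) = √2/(2*√M) (I(M) = 1/(0 + √(M + M)) = 1/(0 + √(2*M)) = 1/(0 + √2*√M) = 1/(√2*√M) = √2/(2*√M))
h(B, A) = -√2 - 2*A (h(B, A) = (√2/(2*√1) + A)*(-2) = ((½)*√2*1 + A)*(-2) = (√2/2 + A)*(-2) = (A + √2/2)*(-2) = -√2 - 2*A)
(h(-13, 9) - 48*4) + 292 = ((-√2 - 2*9) - 48*4) + 292 = ((-√2 - 18) - 192) + 292 = ((-18 - √2) - 192) + 292 = (-210 - √2) + 292 = 82 - √2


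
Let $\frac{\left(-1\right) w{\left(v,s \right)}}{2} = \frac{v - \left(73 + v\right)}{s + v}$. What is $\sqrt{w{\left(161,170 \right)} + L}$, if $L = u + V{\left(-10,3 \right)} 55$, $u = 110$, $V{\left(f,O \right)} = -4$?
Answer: $\frac{2 i \sqrt{3000846}}{331} \approx 10.467 i$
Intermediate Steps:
$w{\left(v,s \right)} = \frac{146}{s + v}$ ($w{\left(v,s \right)} = - 2 \frac{v - \left(73 + v\right)}{s + v} = - 2 \left(- \frac{73}{s + v}\right) = \frac{146}{s + v}$)
$L = -110$ ($L = 110 - 220 = -110$)
$\sqrt{w{\left(161,170 \right)} + L} = \sqrt{\frac{146}{170 + 161} - 110} = \sqrt{\frac{146}{331} - 110} = \sqrt{- \frac{36264}{331}} = \frac{2 i \sqrt{3000846}}{331}$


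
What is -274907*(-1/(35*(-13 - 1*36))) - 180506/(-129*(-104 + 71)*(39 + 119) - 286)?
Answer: -18513504203/115302880 ≈ -160.56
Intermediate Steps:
-274907*(-1/(35*(-13 - 1*36))) - 180506/(-129*(-104 + 71)*(39 + 119) - 286) = -274907*(-1/(35*(-13 - 36))) - 180506/(-(-4257)*158 - 286) = -274907/((35*(-49))*(-1)) - 180506/(-129*(-5214) - 286) = -274907/((-1715*(-1))) - 180506/(672606 - 286) = -274907/1715 - 180506/672320 = -274907*1/1715 - 180506*1/672320 = -274907/1715 - 90253/336160 = -18513504203/115302880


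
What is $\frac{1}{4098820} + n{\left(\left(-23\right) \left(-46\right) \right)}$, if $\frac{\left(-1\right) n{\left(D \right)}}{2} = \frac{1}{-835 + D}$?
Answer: $- \frac{8197417}{914036860} \approx -0.0089684$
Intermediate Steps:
$n{\left(D \right)} = - \frac{2}{-835 + D}$
$\frac{1}{4098820} + n{\left(\left(-23\right) \left(-46\right) \right)} = \frac{1}{4098820} - \frac{2}{-835 - -1058} = \frac{1}{4098820} - \frac{2}{-835 + 1058} = \frac{1}{4098820} - \frac{2}{223} = - \frac{8197417}{914036860}$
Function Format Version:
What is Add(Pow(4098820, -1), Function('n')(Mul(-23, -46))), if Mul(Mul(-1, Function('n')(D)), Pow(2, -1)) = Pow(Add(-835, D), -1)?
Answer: Rational(-8197417, 914036860) ≈ -0.0089684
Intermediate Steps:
Function('n')(D) = Mul(-2, Pow(Add(-835, D), -1))
Add(Pow(4098820, -1), Function('n')(Mul(-23, -46))) = Add(Pow(4098820, -1), Mul(-2, Pow(Add(-835, Mul(-23, -46)), -1))) = Add(Rational(1, 4098820), Mul(-2, Pow(Add(-835, 1058), -1))) = Add(Rational(1, 4098820), Mul(-2, Pow(223, -1))) = Add(Rational(1, 4098820), Mul(-2, Rational(1, 223))) = Add(Rational(1, 4098820), Rational(-2, 223)) = Rational(-8197417, 914036860)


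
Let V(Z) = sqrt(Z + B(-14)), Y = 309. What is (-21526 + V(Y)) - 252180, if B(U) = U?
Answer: -273706 + sqrt(295) ≈ -2.7369e+5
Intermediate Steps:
V(Z) = sqrt(-14 + Z) (V(Z) = sqrt(Z - 14) = sqrt(-14 + Z))
(-21526 + V(Y)) - 252180 = (-21526 + sqrt(-14 + 309)) - 252180 = (-21526 + sqrt(295)) - 252180 = -273706 + sqrt(295)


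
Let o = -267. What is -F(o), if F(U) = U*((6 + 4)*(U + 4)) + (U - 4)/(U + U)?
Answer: -374980411/534 ≈ -7.0221e+5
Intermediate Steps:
F(U) = U*(40 + 10*U) + (-4 + U)/(2*U) (F(U) = U*(10*(4 + U)) + (-4 + U)/((2*U)) = U*(40 + 10*U) + (-4 + U)*(1/(2*U)) = U*(40 + 10*U) + (-4 + U)/(2*U))
-F(o) = -(½ - 2/(-267) + 10*(-267)² + 40*(-267)) = -(½ - 2*(-1/267) + 10*71289 - 10680) = -(½ + 2/267 + 712890 - 10680) = -1*374980411/534 = -374980411/534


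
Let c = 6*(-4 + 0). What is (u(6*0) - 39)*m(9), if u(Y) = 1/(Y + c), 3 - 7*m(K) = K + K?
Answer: 4685/56 ≈ 83.661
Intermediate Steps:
m(K) = 3/7 - 2*K/7 (m(K) = 3/7 - (K + K)/7 = 3/7 - 2*K/7)
c = -24 (c = 6*(-4) = -24)
u(Y) = 1/(-24 + Y) (u(Y) = 1/(Y - 24) = 1/(-24 + Y))
(u(6*0) - 39)*m(9) = (1/(-24 + 6*0) - 39)*(3/7 - 2/7*9) = (1/(-24 + 0) - 39)*(3/7 - 18/7) = (1/(-24) - 39)*(-15/7) = (-1/24 - 39)*(-15/7) = -937/24*(-15/7) = 4685/56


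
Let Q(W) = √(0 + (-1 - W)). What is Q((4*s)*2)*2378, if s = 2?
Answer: 2378*I*√17 ≈ 9804.8*I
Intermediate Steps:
Q(W) = √(-1 - W)
Q((4*s)*2)*2378 = √(-1 - 4*2*2)*2378 = √(-1 - 8*2)*2378 = √(-1 - 1*16)*2378 = √(-1 - 16)*2378 = √(-17)*2378 = (I*√17)*2378 = 2378*I*√17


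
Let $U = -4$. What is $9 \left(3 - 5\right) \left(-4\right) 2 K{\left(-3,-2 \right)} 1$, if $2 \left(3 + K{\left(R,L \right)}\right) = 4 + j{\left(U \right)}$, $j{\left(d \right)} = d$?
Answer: $-432$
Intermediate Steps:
$K{\left(R,L \right)} = -3$ ($K{\left(R,L \right)} = -3 + \frac{4 - 4}{2} = -3 + \frac{1}{2} \cdot 0 = -3 + 0 = -3$)
$9 \left(3 - 5\right) \left(-4\right) 2 K{\left(-3,-2 \right)} 1 = 9 \left(3 - 5\right) \left(-4\right) 2 \left(-3\right) 1 = 9 \left(-2\right) \left(-4\right) 2 \left(-3\right) 1 = 9 \cdot 8 \cdot 2 \left(-3\right) 1 = 9 \cdot 16 \left(-3\right) 1 = 9 \left(-48\right) 1 = \left(-432\right) 1 = -432$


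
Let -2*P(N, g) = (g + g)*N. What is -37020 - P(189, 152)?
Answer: -8292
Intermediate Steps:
P(N, g) = -N*g (P(N, g) = -(g + g)*N/2 = -2*g*N/2 = -N*g)
-37020 - P(189, 152) = -37020 - (-1)*189*152 = -37020 - 1*(-28728) = -37020 + 28728 = -8292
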